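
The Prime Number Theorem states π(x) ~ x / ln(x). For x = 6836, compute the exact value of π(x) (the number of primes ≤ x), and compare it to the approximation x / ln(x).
π(6836) = 880;  x/ln(x) ≈ 774.18;  relative error ≈ 12.02%.

Directly count primes up to 6836: π(6836) = 880. The PNT approximation gives 6836/ln(6836) ≈ 6836/8.82996 ≈ 774.18. Relative error (π(x) − x/ln(x)) / π(x) ≈ 12.02%; the approximation is known to undercount slightly (Li(x) is a better estimate).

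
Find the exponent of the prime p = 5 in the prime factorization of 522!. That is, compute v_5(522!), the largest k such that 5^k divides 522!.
v_5(522!) = 128

Legendre's formula: v_p(n!) = Σ_{k ≥ 1} ⌊n / p^k⌋. For p = 5, n = 522, the terms are:
  ⌊522/5^1⌋ = ⌊522/5⌋ = 104
  ⌊522/5^2⌋ = ⌊522/25⌋ = 20
  ⌊522/5^3⌋ = ⌊522/125⌋ = 4
(the next term ⌊522/5^4⌋ = 0, terminating the sum). Summing: v_5(522!) = 104 + 20 + 4 = 128.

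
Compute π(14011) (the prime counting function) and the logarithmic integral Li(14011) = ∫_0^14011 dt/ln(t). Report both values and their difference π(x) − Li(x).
π(14011) = 1654;  Li(14011) ≈ 1673.41;  π(x) − Li(x) ≈ -19.41.

Direct count of primes ≤ 14011 gives π(14011) = 1654. Numerical evaluation of the logarithmic integral gives Li(14011) ≈ 1673.41. The difference π(x) − Li(x) ≈ -19.41 is typically negative for small/moderate x (Li(x) overestimates), though Littlewood's theorem shows this sign changes infinitely often.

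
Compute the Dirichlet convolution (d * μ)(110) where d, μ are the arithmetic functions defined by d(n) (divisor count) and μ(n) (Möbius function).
(d * μ)(110) = 1

Divisors of 110: [1, 2, 5, 10, 11, 22, 55, 110]. For each d | 110:
  d = 1: d(1) · μ(110/1) = 1 · -1 = -1
  d = 2: d(2) · μ(110/2) = 2 · 1 = 2
  d = 5: d(5) · μ(110/5) = 2 · 1 = 2
  d = 10: d(10) · μ(110/10) = 4 · -1 = -4
  d = 11: d(11) · μ(110/11) = 2 · 1 = 2
  d = 22: d(22) · μ(110/22) = 4 · -1 = -4
  d = 55: d(55) · μ(110/55) = 4 · -1 = -4
  d = 110: d(110) · μ(110/110) = 8 · 1 = 8
Summing: (d * μ)(110) = -1 + 2 + 2 + -4 + 2 + -4 + -4 + 8 = 1.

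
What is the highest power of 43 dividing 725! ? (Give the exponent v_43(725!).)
v_43(725!) = 16

Legendre's formula: v_p(n!) = Σ_{k ≥ 1} ⌊n / p^k⌋. For p = 43, n = 725, the terms are:
  ⌊725/43^1⌋ = ⌊725/43⌋ = 16
(the next term ⌊725/43^2⌋ = 0, terminating the sum). Summing: v_43(725!) = 16 = 16.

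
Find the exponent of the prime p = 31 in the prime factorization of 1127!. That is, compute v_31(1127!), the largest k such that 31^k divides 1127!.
v_31(1127!) = 37

Legendre's formula: v_p(n!) = Σ_{k ≥ 1} ⌊n / p^k⌋. For p = 31, n = 1127, the terms are:
  ⌊1127/31^1⌋ = ⌊1127/31⌋ = 36
  ⌊1127/31^2⌋ = ⌊1127/961⌋ = 1
(the next term ⌊1127/31^3⌋ = 0, terminating the sum). Summing: v_31(1127!) = 36 + 1 = 37.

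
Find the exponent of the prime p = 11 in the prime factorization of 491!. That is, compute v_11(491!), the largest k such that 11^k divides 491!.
v_11(491!) = 48

Legendre's formula: v_p(n!) = Σ_{k ≥ 1} ⌊n / p^k⌋. For p = 11, n = 491, the terms are:
  ⌊491/11^1⌋ = ⌊491/11⌋ = 44
  ⌊491/11^2⌋ = ⌊491/121⌋ = 4
(the next term ⌊491/11^3⌋ = 0, terminating the sum). Summing: v_11(491!) = 44 + 4 = 48.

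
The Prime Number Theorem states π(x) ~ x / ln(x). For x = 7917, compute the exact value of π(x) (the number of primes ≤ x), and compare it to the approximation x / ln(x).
π(7917) = 999;  x/ln(x) ≈ 881.94;  relative error ≈ 11.72%.

Directly count primes up to 7917: π(7917) = 999. The PNT approximation gives 7917/ln(7917) ≈ 7917/8.97677 ≈ 881.94. Relative error (π(x) − x/ln(x)) / π(x) ≈ 11.72%; the approximation is known to undercount slightly (Li(x) is a better estimate).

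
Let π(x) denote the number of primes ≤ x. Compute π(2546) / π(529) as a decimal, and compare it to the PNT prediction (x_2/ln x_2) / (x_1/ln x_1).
π(2546)/π(529) = 372/99 ≈ 3.7576;  PNT prediction ≈ 3.8485.

π(529) = 99 and π(2546) = 372, so π(2546)/π(529) ≈ 3.7576. The PNT-predicted ratio is (2546/ln(2546)) / (529/ln(529)) ≈ 3.8485. The two agree to within a few percent, as expected.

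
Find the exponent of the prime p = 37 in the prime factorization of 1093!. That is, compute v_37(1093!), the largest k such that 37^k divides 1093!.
v_37(1093!) = 29

Legendre's formula: v_p(n!) = Σ_{k ≥ 1} ⌊n / p^k⌋. For p = 37, n = 1093, the terms are:
  ⌊1093/37^1⌋ = ⌊1093/37⌋ = 29
(the next term ⌊1093/37^2⌋ = 0, terminating the sum). Summing: v_37(1093!) = 29 = 29.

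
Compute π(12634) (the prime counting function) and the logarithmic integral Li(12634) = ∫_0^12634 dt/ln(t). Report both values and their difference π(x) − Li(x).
π(12634) = 1508;  Li(12634) ≈ 1528.41;  π(x) − Li(x) ≈ -20.41.

Direct count of primes ≤ 12634 gives π(12634) = 1508. Numerical evaluation of the logarithmic integral gives Li(12634) ≈ 1528.41. The difference π(x) − Li(x) ≈ -20.41 is typically negative for small/moderate x (Li(x) overestimates), though Littlewood's theorem shows this sign changes infinitely often.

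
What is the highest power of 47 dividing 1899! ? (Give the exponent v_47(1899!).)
v_47(1899!) = 40

Legendre's formula: v_p(n!) = Σ_{k ≥ 1} ⌊n / p^k⌋. For p = 47, n = 1899, the terms are:
  ⌊1899/47^1⌋ = ⌊1899/47⌋ = 40
(the next term ⌊1899/47^2⌋ = 0, terminating the sum). Summing: v_47(1899!) = 40 = 40.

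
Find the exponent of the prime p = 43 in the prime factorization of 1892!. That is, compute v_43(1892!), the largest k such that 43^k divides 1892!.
v_43(1892!) = 45

Legendre's formula: v_p(n!) = Σ_{k ≥ 1} ⌊n / p^k⌋. For p = 43, n = 1892, the terms are:
  ⌊1892/43^1⌋ = ⌊1892/43⌋ = 44
  ⌊1892/43^2⌋ = ⌊1892/1849⌋ = 1
(the next term ⌊1892/43^3⌋ = 0, terminating the sum). Summing: v_43(1892!) = 44 + 1 = 45.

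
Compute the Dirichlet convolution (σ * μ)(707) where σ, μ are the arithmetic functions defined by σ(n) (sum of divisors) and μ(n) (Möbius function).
(σ * μ)(707) = 707

Divisors of 707: [1, 7, 101, 707]. For each d | 707:
  d = 1: σ(1) · μ(707/1) = 1 · 1 = 1
  d = 7: σ(7) · μ(707/7) = 8 · -1 = -8
  d = 101: σ(101) · μ(707/101) = 102 · -1 = -102
  d = 707: σ(707) · μ(707/707) = 816 · 1 = 816
Summing: (σ * μ)(707) = 1 + -8 + -102 + 816 = 707.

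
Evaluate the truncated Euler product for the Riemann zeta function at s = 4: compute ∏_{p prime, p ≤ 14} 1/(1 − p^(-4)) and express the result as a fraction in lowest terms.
∏ = 11033033011/10194124800

The primes p ≤ 14 are [2, 3, 5, 7, 11, 13]. For each prime, (1 − 1/p^4)^(-1) = p^4 / (p^4 − 1). The product is (1 − 1/2^4)^(-1), (1 − 1/3^4)^(-1), (1 − 1/5^4)^(-1), (1 − 1/7^4)^(-1), (1 − 1/11^4)^(-1), (1 − 1/13^4)^(-1) = ∏ p^4 / (p^4 − 1) = 11033033011/10194124800.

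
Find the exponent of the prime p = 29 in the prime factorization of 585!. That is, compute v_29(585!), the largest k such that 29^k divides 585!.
v_29(585!) = 20

Legendre's formula: v_p(n!) = Σ_{k ≥ 1} ⌊n / p^k⌋. For p = 29, n = 585, the terms are:
  ⌊585/29^1⌋ = ⌊585/29⌋ = 20
(the next term ⌊585/29^2⌋ = 0, terminating the sum). Summing: v_29(585!) = 20 = 20.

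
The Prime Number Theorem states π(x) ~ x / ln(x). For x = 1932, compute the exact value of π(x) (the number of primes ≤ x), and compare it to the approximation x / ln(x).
π(1932) = 294;  x/ln(x) ≈ 255.34;  relative error ≈ 13.15%.

Directly count primes up to 1932: π(1932) = 294. The PNT approximation gives 1932/ln(1932) ≈ 1932/7.56631 ≈ 255.34. Relative error (π(x) − x/ln(x)) / π(x) ≈ 13.15%; the approximation is known to undercount slightly (Li(x) is a better estimate).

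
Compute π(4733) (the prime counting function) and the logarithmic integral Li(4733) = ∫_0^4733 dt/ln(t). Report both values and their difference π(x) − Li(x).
π(4733) = 639;  Li(4733) ≈ 652.83;  π(x) − Li(x) ≈ -13.83.

Direct count of primes ≤ 4733 gives π(4733) = 639. Numerical evaluation of the logarithmic integral gives Li(4733) ≈ 652.83. The difference π(x) − Li(x) ≈ -13.83 is typically negative for small/moderate x (Li(x) overestimates), though Littlewood's theorem shows this sign changes infinitely often.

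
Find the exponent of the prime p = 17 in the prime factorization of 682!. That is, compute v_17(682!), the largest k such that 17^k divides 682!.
v_17(682!) = 42

Legendre's formula: v_p(n!) = Σ_{k ≥ 1} ⌊n / p^k⌋. For p = 17, n = 682, the terms are:
  ⌊682/17^1⌋ = ⌊682/17⌋ = 40
  ⌊682/17^2⌋ = ⌊682/289⌋ = 2
(the next term ⌊682/17^3⌋ = 0, terminating the sum). Summing: v_17(682!) = 40 + 2 = 42.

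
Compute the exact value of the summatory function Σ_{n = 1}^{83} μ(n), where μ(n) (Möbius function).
Σ_{n ≤ 83} μ(n) = -4

Compute μ(n) for each 1 ≤ n ≤ 83: μ(1) = 1, μ(2) = -1, μ(3) = -1, μ(4) = 0, μ(5) = -1, μ(6) = 1, μ(7) = -1, μ(8) = 0, μ(9) = 0, μ(10) = 1, μ(11) = -1, μ(12) = 0, μ(13) = -1, μ(14) = 1, μ(15) = 1, μ(16) = 0, μ(17) = -1, μ(18) = 0, μ(19) = -1, μ(20) = 0, μ(21) = 1, μ(22) = 1, μ(23) = -1, μ(24) = 0, μ(25) = 0, μ(26) = 1, μ(27) = 0, μ(28) = 0, μ(29) = -1, μ(30) = -1, μ(31) = -1, μ(32) = 0, μ(33) = 1, μ(34) = 1, μ(35) = 1, μ(36) = 0, μ(37) = -1, μ(38) = 1, μ(39) = 1, μ(40) = 0, μ(41) = -1, μ(42) = -1, μ(43) = -1, μ(44) = 0, μ(45) = 0, μ(46) = 1, μ(47) = -1, μ(48) = 0, μ(49) = 0, μ(50) = 0, μ(51) = 1, μ(52) = 0, μ(53) = -1, μ(54) = 0, μ(55) = 1, μ(56) = 0, μ(57) = 1, μ(58) = 1, μ(59) = -1, μ(60) = 0, μ(61) = -1, μ(62) = 1, μ(63) = 0, μ(64) = 0, μ(65) = 1, μ(66) = -1, μ(67) = -1, μ(68) = 0, μ(69) = 1, μ(70) = -1, μ(71) = -1, μ(72) = 0, μ(73) = -1, μ(74) = 1, μ(75) = 0, μ(76) = 0, μ(77) = 1, μ(78) = -1, μ(79) = -1, μ(80) = 0, μ(81) = 0, μ(82) = 1, μ(83) = -1. Summing all 83 values: -4. (Mertens function M(x) = Σ_{n ≤ x} μ(n); on average M(x) should be small (PNT ⟺ M(x) = o(x)).)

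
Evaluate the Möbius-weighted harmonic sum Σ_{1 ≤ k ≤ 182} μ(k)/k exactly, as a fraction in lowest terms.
Σ μ(k)/k = -42777633147096095202261336980430876153798047365508655725648588303365613/2698673146402774891360107038836843903137758765182175327729755799791307145

Values of μ(k) for 1 ≤ k ≤ 182: μ(1) = 1, μ(2) = -1, μ(3) = -1, μ(5) = -1, μ(6) = 1, μ(7) = -1, μ(10) = 1, μ(11) = -1, μ(13) = -1, μ(14) = 1, μ(15) = 1, μ(17) = -1, μ(19) = -1, μ(21) = 1, μ(22) = 1, μ(23) = -1, μ(26) = 1, μ(29) = -1, μ(30) = -1, μ(31) = -1, μ(33) = 1, μ(34) = 1, μ(35) = 1, μ(37) = -1, μ(38) = 1, μ(39) = 1, μ(41) = -1, μ(42) = -1, μ(43) = -1, μ(46) = 1, μ(47) = -1, μ(51) = 1, μ(53) = -1, μ(55) = 1, μ(57) = 1, μ(58) = 1, μ(59) = -1, μ(61) = -1, μ(62) = 1, μ(65) = 1, μ(66) = -1, μ(67) = -1, μ(69) = 1, μ(70) = -1, μ(71) = -1, μ(73) = -1, μ(74) = 1, μ(77) = 1, μ(78) = -1, μ(79) = -1, μ(82) = 1, μ(83) = -1, μ(85) = 1, μ(86) = 1, μ(87) = 1, μ(89) = -1, μ(91) = 1, μ(93) = 1, μ(94) = 1, μ(95) = 1, μ(97) = -1, μ(101) = -1, μ(102) = -1, μ(103) = -1, μ(105) = -1, μ(106) = 1, μ(107) = -1, μ(109) = -1, μ(110) = -1, μ(111) = 1, μ(113) = -1, μ(114) = -1, μ(115) = 1, μ(118) = 1, μ(119) = 1, μ(122) = 1, μ(123) = 1, μ(127) = -1, μ(129) = 1, μ(130) = -1, μ(131) = -1, μ(133) = 1, μ(134) = 1, μ(137) = -1, μ(138) = -1, μ(139) = -1, μ(141) = 1, μ(142) = 1, μ(143) = 1, μ(145) = 1, μ(146) = 1, μ(149) = -1, μ(151) = -1, μ(154) = -1, μ(155) = 1, μ(157) = -1, μ(158) = 1, μ(159) = 1, μ(161) = 1, μ(163) = -1, μ(165) = -1, μ(166) = 1, μ(167) = -1, μ(170) = -1, μ(173) = -1, μ(174) = -1, μ(177) = 1, μ(178) = 1, μ(179) = -1, μ(181) = -1, μ(182) = -1, with μ = 0 on non-squarefree integers. Summing μ(k)/k for k where μ(k) ≠ 0 gives -42777633147096095202261336980430876153798047365508655725648588303365613/2698673146402774891360107038836843903137758765182175327729755799791307145 ≈ -0.0159. (PNT ⟺ this sum → 0 as n → ∞.)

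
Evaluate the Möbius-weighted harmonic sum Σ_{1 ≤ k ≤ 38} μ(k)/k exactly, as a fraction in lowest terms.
Σ μ(k)/k = 184344882947/7420738134810

Values of μ(k) for 1 ≤ k ≤ 38: μ(1) = 1, μ(2) = -1, μ(3) = -1, μ(5) = -1, μ(6) = 1, μ(7) = -1, μ(10) = 1, μ(11) = -1, μ(13) = -1, μ(14) = 1, μ(15) = 1, μ(17) = -1, μ(19) = -1, μ(21) = 1, μ(22) = 1, μ(23) = -1, μ(26) = 1, μ(29) = -1, μ(30) = -1, μ(31) = -1, μ(33) = 1, μ(34) = 1, μ(35) = 1, μ(37) = -1, μ(38) = 1, with μ = 0 on non-squarefree integers. Summing μ(k)/k for k where μ(k) ≠ 0 gives 184344882947/7420738134810 ≈ 0.0248. (PNT ⟺ this sum → 0 as n → ∞.)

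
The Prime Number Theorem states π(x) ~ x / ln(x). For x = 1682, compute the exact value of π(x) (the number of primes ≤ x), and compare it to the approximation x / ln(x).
π(1682) = 263;  x/ln(x) ≈ 226.45;  relative error ≈ 13.90%.

Directly count primes up to 1682: π(1682) = 263. The PNT approximation gives 1682/ln(1682) ≈ 1682/7.42774 ≈ 226.45. Relative error (π(x) − x/ln(x)) / π(x) ≈ 13.90%; the approximation is known to undercount slightly (Li(x) is a better estimate).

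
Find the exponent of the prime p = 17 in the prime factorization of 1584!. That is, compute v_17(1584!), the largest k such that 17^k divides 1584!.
v_17(1584!) = 98

Legendre's formula: v_p(n!) = Σ_{k ≥ 1} ⌊n / p^k⌋. For p = 17, n = 1584, the terms are:
  ⌊1584/17^1⌋ = ⌊1584/17⌋ = 93
  ⌊1584/17^2⌋ = ⌊1584/289⌋ = 5
(the next term ⌊1584/17^3⌋ = 0, terminating the sum). Summing: v_17(1584!) = 93 + 5 = 98.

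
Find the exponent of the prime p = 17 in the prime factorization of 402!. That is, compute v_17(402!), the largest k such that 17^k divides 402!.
v_17(402!) = 24

Legendre's formula: v_p(n!) = Σ_{k ≥ 1} ⌊n / p^k⌋. For p = 17, n = 402, the terms are:
  ⌊402/17^1⌋ = ⌊402/17⌋ = 23
  ⌊402/17^2⌋ = ⌊402/289⌋ = 1
(the next term ⌊402/17^3⌋ = 0, terminating the sum). Summing: v_17(402!) = 23 + 1 = 24.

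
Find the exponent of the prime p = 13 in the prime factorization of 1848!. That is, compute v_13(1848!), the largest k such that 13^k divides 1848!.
v_13(1848!) = 152

Legendre's formula: v_p(n!) = Σ_{k ≥ 1} ⌊n / p^k⌋. For p = 13, n = 1848, the terms are:
  ⌊1848/13^1⌋ = ⌊1848/13⌋ = 142
  ⌊1848/13^2⌋ = ⌊1848/169⌋ = 10
(the next term ⌊1848/13^3⌋ = 0, terminating the sum). Summing: v_13(1848!) = 142 + 10 = 152.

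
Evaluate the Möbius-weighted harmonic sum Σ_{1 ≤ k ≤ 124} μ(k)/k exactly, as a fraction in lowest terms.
Σ μ(k)/k = 23090940688334333795050585396213953208427071/3161005464041760778814520629154366249327468699

Values of μ(k) for 1 ≤ k ≤ 124: μ(1) = 1, μ(2) = -1, μ(3) = -1, μ(5) = -1, μ(6) = 1, μ(7) = -1, μ(10) = 1, μ(11) = -1, μ(13) = -1, μ(14) = 1, μ(15) = 1, μ(17) = -1, μ(19) = -1, μ(21) = 1, μ(22) = 1, μ(23) = -1, μ(26) = 1, μ(29) = -1, μ(30) = -1, μ(31) = -1, μ(33) = 1, μ(34) = 1, μ(35) = 1, μ(37) = -1, μ(38) = 1, μ(39) = 1, μ(41) = -1, μ(42) = -1, μ(43) = -1, μ(46) = 1, μ(47) = -1, μ(51) = 1, μ(53) = -1, μ(55) = 1, μ(57) = 1, μ(58) = 1, μ(59) = -1, μ(61) = -1, μ(62) = 1, μ(65) = 1, μ(66) = -1, μ(67) = -1, μ(69) = 1, μ(70) = -1, μ(71) = -1, μ(73) = -1, μ(74) = 1, μ(77) = 1, μ(78) = -1, μ(79) = -1, μ(82) = 1, μ(83) = -1, μ(85) = 1, μ(86) = 1, μ(87) = 1, μ(89) = -1, μ(91) = 1, μ(93) = 1, μ(94) = 1, μ(95) = 1, μ(97) = -1, μ(101) = -1, μ(102) = -1, μ(103) = -1, μ(105) = -1, μ(106) = 1, μ(107) = -1, μ(109) = -1, μ(110) = -1, μ(111) = 1, μ(113) = -1, μ(114) = -1, μ(115) = 1, μ(118) = 1, μ(119) = 1, μ(122) = 1, μ(123) = 1, with μ = 0 on non-squarefree integers. Summing μ(k)/k for k where μ(k) ≠ 0 gives 23090940688334333795050585396213953208427071/3161005464041760778814520629154366249327468699 ≈ 0.0073. (PNT ⟺ this sum → 0 as n → ∞.)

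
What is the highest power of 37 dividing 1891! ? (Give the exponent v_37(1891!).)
v_37(1891!) = 52

Legendre's formula: v_p(n!) = Σ_{k ≥ 1} ⌊n / p^k⌋. For p = 37, n = 1891, the terms are:
  ⌊1891/37^1⌋ = ⌊1891/37⌋ = 51
  ⌊1891/37^2⌋ = ⌊1891/1369⌋ = 1
(the next term ⌊1891/37^3⌋ = 0, terminating the sum). Summing: v_37(1891!) = 51 + 1 = 52.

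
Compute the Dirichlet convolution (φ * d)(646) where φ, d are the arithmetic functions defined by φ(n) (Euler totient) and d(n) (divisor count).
(φ * d)(646) = 1080

Divisors of 646: [1, 2, 17, 19, 34, 38, 323, 646]. For each d | 646:
  d = 1: φ(1) · d(646/1) = 1 · 8 = 8
  d = 2: φ(2) · d(646/2) = 1 · 4 = 4
  d = 17: φ(17) · d(646/17) = 16 · 4 = 64
  d = 19: φ(19) · d(646/19) = 18 · 4 = 72
  d = 34: φ(34) · d(646/34) = 16 · 2 = 32
  d = 38: φ(38) · d(646/38) = 18 · 2 = 36
  d = 323: φ(323) · d(646/323) = 288 · 2 = 576
  d = 646: φ(646) · d(646/646) = 288 · 1 = 288
Summing: (φ * d)(646) = 8 + 4 + 64 + 72 + 32 + 36 + 576 + 288 = 1080.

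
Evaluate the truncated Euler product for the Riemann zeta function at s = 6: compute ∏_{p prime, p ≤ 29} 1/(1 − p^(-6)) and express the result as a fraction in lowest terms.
∏ = 72490271559216474168912845656112612875/71254500493223560043941297249880899584

The primes p ≤ 29 are [2, 3, 5, 7, 11, 13, 17, 19, 23, 29]. For each prime, (1 − 1/p^6)^(-1) = p^6 / (p^6 − 1). The product is (1 − 1/2^6)^(-1), (1 − 1/3^6)^(-1), (1 − 1/5^6)^(-1), (1 − 1/7^6)^(-1), (1 − 1/11^6)^(-1), (1 − 1/13^6)^(-1), (1 − 1/17^6)^(-1), (1 − 1/19^6)^(-1), (1 − 1/23^6)^(-1), (1 − 1/29^6)^(-1) = ∏ p^6 / (p^6 − 1) = 72490271559216474168912845656112612875/71254500493223560043941297249880899584.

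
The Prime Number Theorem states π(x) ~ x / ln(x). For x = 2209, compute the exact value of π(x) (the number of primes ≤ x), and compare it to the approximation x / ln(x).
π(2209) = 329;  x/ln(x) ≈ 286.87;  relative error ≈ 12.80%.

Directly count primes up to 2209: π(2209) = 329. The PNT approximation gives 2209/ln(2209) ≈ 2209/7.70030 ≈ 286.87. Relative error (π(x) − x/ln(x)) / π(x) ≈ 12.80%; the approximation is known to undercount slightly (Li(x) is a better estimate).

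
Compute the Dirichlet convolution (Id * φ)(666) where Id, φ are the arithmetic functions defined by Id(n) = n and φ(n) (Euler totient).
(Id * φ)(666) = 4599

Divisors of 666: [1, 2, 3, 6, 9, 18, 37, 74, 111, 222, 333, 666]. For each d | 666:
  d = 1: Id(1) · φ(666/1) = 1 · 216 = 216
  d = 2: Id(2) · φ(666/2) = 2 · 216 = 432
  d = 3: Id(3) · φ(666/3) = 3 · 72 = 216
  d = 6: Id(6) · φ(666/6) = 6 · 72 = 432
  d = 9: Id(9) · φ(666/9) = 9 · 36 = 324
  d = 18: Id(18) · φ(666/18) = 18 · 36 = 648
  d = 37: Id(37) · φ(666/37) = 37 · 6 = 222
  d = 74: Id(74) · φ(666/74) = 74 · 6 = 444
  d = 111: Id(111) · φ(666/111) = 111 · 2 = 222
  d = 222: Id(222) · φ(666/222) = 222 · 2 = 444
  d = 333: Id(333) · φ(666/333) = 333 · 1 = 333
  d = 666: Id(666) · φ(666/666) = 666 · 1 = 666
Summing: (Id * φ)(666) = 216 + 432 + 216 + 432 + 324 + 648 + 222 + 444 + 222 + 444 + 333 + 666 = 4599.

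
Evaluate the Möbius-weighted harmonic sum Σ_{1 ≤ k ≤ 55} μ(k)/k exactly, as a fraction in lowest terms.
Σ μ(k)/k = -17255220085293371/10863052825730014910

Values of μ(k) for 1 ≤ k ≤ 55: μ(1) = 1, μ(2) = -1, μ(3) = -1, μ(5) = -1, μ(6) = 1, μ(7) = -1, μ(10) = 1, μ(11) = -1, μ(13) = -1, μ(14) = 1, μ(15) = 1, μ(17) = -1, μ(19) = -1, μ(21) = 1, μ(22) = 1, μ(23) = -1, μ(26) = 1, μ(29) = -1, μ(30) = -1, μ(31) = -1, μ(33) = 1, μ(34) = 1, μ(35) = 1, μ(37) = -1, μ(38) = 1, μ(39) = 1, μ(41) = -1, μ(42) = -1, μ(43) = -1, μ(46) = 1, μ(47) = -1, μ(51) = 1, μ(53) = -1, μ(55) = 1, with μ = 0 on non-squarefree integers. Summing μ(k)/k for k where μ(k) ≠ 0 gives -17255220085293371/10863052825730014910 ≈ -0.0016. (PNT ⟺ this sum → 0 as n → ∞.)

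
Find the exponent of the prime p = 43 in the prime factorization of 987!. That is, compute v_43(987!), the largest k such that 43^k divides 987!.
v_43(987!) = 22

Legendre's formula: v_p(n!) = Σ_{k ≥ 1} ⌊n / p^k⌋. For p = 43, n = 987, the terms are:
  ⌊987/43^1⌋ = ⌊987/43⌋ = 22
(the next term ⌊987/43^2⌋ = 0, terminating the sum). Summing: v_43(987!) = 22 = 22.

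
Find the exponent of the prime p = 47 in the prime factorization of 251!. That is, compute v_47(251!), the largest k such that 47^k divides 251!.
v_47(251!) = 5

Legendre's formula: v_p(n!) = Σ_{k ≥ 1} ⌊n / p^k⌋. For p = 47, n = 251, the terms are:
  ⌊251/47^1⌋ = ⌊251/47⌋ = 5
(the next term ⌊251/47^2⌋ = 0, terminating the sum). Summing: v_47(251!) = 5 = 5.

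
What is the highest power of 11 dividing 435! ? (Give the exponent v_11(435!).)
v_11(435!) = 42

Legendre's formula: v_p(n!) = Σ_{k ≥ 1} ⌊n / p^k⌋. For p = 11, n = 435, the terms are:
  ⌊435/11^1⌋ = ⌊435/11⌋ = 39
  ⌊435/11^2⌋ = ⌊435/121⌋ = 3
(the next term ⌊435/11^3⌋ = 0, terminating the sum). Summing: v_11(435!) = 39 + 3 = 42.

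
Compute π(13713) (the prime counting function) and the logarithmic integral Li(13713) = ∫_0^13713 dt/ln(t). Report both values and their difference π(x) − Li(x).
π(13713) = 1622;  Li(13713) ≈ 1642.16;  π(x) − Li(x) ≈ -20.16.

Direct count of primes ≤ 13713 gives π(13713) = 1622. Numerical evaluation of the logarithmic integral gives Li(13713) ≈ 1642.16. The difference π(x) − Li(x) ≈ -20.16 is typically negative for small/moderate x (Li(x) overestimates), though Littlewood's theorem shows this sign changes infinitely often.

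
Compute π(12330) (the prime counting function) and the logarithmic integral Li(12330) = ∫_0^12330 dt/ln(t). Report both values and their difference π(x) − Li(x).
π(12330) = 1473;  Li(12330) ≈ 1496.18;  π(x) − Li(x) ≈ -23.18.

Direct count of primes ≤ 12330 gives π(12330) = 1473. Numerical evaluation of the logarithmic integral gives Li(12330) ≈ 1496.18. The difference π(x) − Li(x) ≈ -23.18 is typically negative for small/moderate x (Li(x) overestimates), though Littlewood's theorem shows this sign changes infinitely often.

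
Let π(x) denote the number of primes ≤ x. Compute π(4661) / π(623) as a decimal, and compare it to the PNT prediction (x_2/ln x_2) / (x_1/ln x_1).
π(4661)/π(623) = 630/114 ≈ 5.5263;  PNT prediction ≈ 5.6991.

π(623) = 114 and π(4661) = 630, so π(4661)/π(623) ≈ 5.5263. The PNT-predicted ratio is (4661/ln(4661)) / (623/ln(623)) ≈ 5.6991. The two agree to within a few percent, as expected.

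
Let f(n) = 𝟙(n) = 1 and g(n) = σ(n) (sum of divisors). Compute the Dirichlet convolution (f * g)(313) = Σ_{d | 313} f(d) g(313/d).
(𝟙 * σ)(313) = 315

Divisors of 313: [1, 313]. For each d | 313:
  d = 1: 𝟙(1) · σ(313/1) = 1 · 314 = 314
  d = 313: 𝟙(313) · σ(313/313) = 1 · 1 = 1
Summing: (𝟙 * σ)(313) = 314 + 1 = 315.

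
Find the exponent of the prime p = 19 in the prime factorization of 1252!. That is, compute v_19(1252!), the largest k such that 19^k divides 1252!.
v_19(1252!) = 68

Legendre's formula: v_p(n!) = Σ_{k ≥ 1} ⌊n / p^k⌋. For p = 19, n = 1252, the terms are:
  ⌊1252/19^1⌋ = ⌊1252/19⌋ = 65
  ⌊1252/19^2⌋ = ⌊1252/361⌋ = 3
(the next term ⌊1252/19^3⌋ = 0, terminating the sum). Summing: v_19(1252!) = 65 + 3 = 68.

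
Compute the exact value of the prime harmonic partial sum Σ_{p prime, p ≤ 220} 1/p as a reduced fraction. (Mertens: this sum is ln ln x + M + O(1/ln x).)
Σ 1/p = 3215488142498485484492183158345029261034221047849345857469577412562094716564064084247/1645783550795210387735581011435590727981167322669649249414629852197255934130751870910

π(220) = 47, so the primes ≤ 220 are [2, 3, 5, 7, 11, 13, 17, 19, 23, 29, 31, 37, 41, 43, 47, 53, 59, 61, 67, 71, 73, 79, 83, 89, 97, 101, 103, 107, 109, 113, 127, 131, 137, 139, 149, 151, 157, 163, 167, 173, 179, 181, 191, 193, 197, 199, 211]. Summing 1/p over these primes: 3215488142498485484492183158345029261034221047849345857469577412562094716564064084247/1645783550795210387735581011435590727981167322669649249414629852197255934130751870910 ≈ 1.9538. Mertens estimate ln ln(220) + 0.2615 ≈ 1.9467.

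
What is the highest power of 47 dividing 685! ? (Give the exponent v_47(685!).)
v_47(685!) = 14

Legendre's formula: v_p(n!) = Σ_{k ≥ 1} ⌊n / p^k⌋. For p = 47, n = 685, the terms are:
  ⌊685/47^1⌋ = ⌊685/47⌋ = 14
(the next term ⌊685/47^2⌋ = 0, terminating the sum). Summing: v_47(685!) = 14 = 14.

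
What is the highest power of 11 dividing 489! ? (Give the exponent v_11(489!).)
v_11(489!) = 48

Legendre's formula: v_p(n!) = Σ_{k ≥ 1} ⌊n / p^k⌋. For p = 11, n = 489, the terms are:
  ⌊489/11^1⌋ = ⌊489/11⌋ = 44
  ⌊489/11^2⌋ = ⌊489/121⌋ = 4
(the next term ⌊489/11^3⌋ = 0, terminating the sum). Summing: v_11(489!) = 44 + 4 = 48.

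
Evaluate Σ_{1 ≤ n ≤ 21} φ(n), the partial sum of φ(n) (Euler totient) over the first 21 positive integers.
Σ_{n ≤ 21} φ(n) = 140

Compute φ(n) for each 1 ≤ n ≤ 21: φ(1) = 1, φ(2) = 1, φ(3) = 2, φ(4) = 2, φ(5) = 4, φ(6) = 2, φ(7) = 6, φ(8) = 4, φ(9) = 6, φ(10) = 4, φ(11) = 10, φ(12) = 4, φ(13) = 12, φ(14) = 6, φ(15) = 8, φ(16) = 8, φ(17) = 16, φ(18) = 6, φ(19) = 18, φ(20) = 8, φ(21) = 12. Summing all 21 values: 140. (Average order: Σ_{n ≤ x} φ(n) ~ (3/π²) x². For x = 21, (3/π²)·21² ≈ 134.05.)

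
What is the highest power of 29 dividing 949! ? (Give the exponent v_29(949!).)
v_29(949!) = 33

Legendre's formula: v_p(n!) = Σ_{k ≥ 1} ⌊n / p^k⌋. For p = 29, n = 949, the terms are:
  ⌊949/29^1⌋ = ⌊949/29⌋ = 32
  ⌊949/29^2⌋ = ⌊949/841⌋ = 1
(the next term ⌊949/29^3⌋ = 0, terminating the sum). Summing: v_29(949!) = 32 + 1 = 33.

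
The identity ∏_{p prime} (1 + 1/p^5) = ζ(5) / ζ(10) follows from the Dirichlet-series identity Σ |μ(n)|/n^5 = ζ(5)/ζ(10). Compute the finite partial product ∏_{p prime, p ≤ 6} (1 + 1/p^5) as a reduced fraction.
∏ = 349591/337500

The primes p ≤ 6 are [2, 3, 5]. For each, (1 + 1/p^5) = (p^5 + 1)/p^5. Multiplying these fractions over p ∈ [2, 3, 5] gives 349591/337500. (In the limit P → ∞ this tends to ζ(5)/ζ(10).)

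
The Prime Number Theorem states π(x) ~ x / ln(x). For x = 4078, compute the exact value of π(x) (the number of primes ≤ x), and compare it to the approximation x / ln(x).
π(4078) = 561;  x/ln(x) ≈ 490.54;  relative error ≈ 12.56%.

Directly count primes up to 4078: π(4078) = 561. The PNT approximation gives 4078/ln(4078) ≈ 4078/8.31336 ≈ 490.54. Relative error (π(x) − x/ln(x)) / π(x) ≈ 12.56%; the approximation is known to undercount slightly (Li(x) is a better estimate).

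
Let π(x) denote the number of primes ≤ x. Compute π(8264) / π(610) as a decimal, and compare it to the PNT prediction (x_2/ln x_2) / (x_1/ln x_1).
π(8264)/π(610) = 1036/111 ≈ 9.3333;  PNT prediction ≈ 9.6330.

π(610) = 111 and π(8264) = 1036, so π(8264)/π(610) ≈ 9.3333. The PNT-predicted ratio is (8264/ln(8264)) / (610/ln(610)) ≈ 9.6330. The two agree to within a few percent, as expected.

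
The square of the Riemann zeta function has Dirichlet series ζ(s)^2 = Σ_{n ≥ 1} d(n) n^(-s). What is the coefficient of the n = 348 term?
d(348) = 12

ζ(s)^2 = (Σ 1/m^s)(Σ 1/k^s). The coefficient of 1/n^s in the product is the number of ordered pairs (m, k) with mk = n, which equals d(n). For n = 348, divisors are [1, 2, 3, 4, 6, 12, 29, 58, 87, 116, 174, 348], so d(348) = 12.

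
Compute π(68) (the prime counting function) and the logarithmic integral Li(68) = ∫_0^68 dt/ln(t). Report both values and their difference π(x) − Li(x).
π(68) = 19;  Li(68) ≈ 22.89;  π(x) − Li(x) ≈ -3.89.

Direct count of primes ≤ 68 gives π(68) = 19. Numerical evaluation of the logarithmic integral gives Li(68) ≈ 22.89. The difference π(x) − Li(x) ≈ -3.89 is typically negative for small/moderate x (Li(x) overestimates), though Littlewood's theorem shows this sign changes infinitely often.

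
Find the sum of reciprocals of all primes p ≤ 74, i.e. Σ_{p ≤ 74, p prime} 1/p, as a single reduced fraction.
Σ 1/p = 71544353681891529224514036059/40729680599249024150621323470

π(74) = 21, so the primes ≤ 74 are [2, 3, 5, 7, 11, 13, 17, 19, 23, 29, 31, 37, 41, 43, 47, 53, 59, 61, 67, 71, 73]. Summing 1/p over these primes: 71544353681891529224514036059/40729680599249024150621323470 ≈ 1.7566. Mertens estimate ln ln(74) + 0.2615 ≈ 1.7211.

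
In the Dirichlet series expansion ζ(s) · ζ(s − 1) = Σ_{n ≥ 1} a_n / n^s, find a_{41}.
σ(41) = 42

In the product (Σ m^0/m^s)(Σ k / k^s) = Σ (Σ_{d | n} d) / n^s, the coefficient of 1/n^s is σ(n) = Σ_{d | n} d. For n = 41, divisors are [1, 41]; summing: σ(41) = 42.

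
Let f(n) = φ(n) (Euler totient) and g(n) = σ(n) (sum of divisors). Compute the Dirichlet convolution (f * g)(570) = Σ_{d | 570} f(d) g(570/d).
(φ * σ)(570) = 9120

Divisors of 570: [1, 2, 3, 5, 6, 10, 15, 19, 30, 38, 57, 95, 114, 190, 285, 570]. For each d | 570:
  d = 1: φ(1) · σ(570/1) = 1 · 1440 = 1440
  d = 2: φ(2) · σ(570/2) = 1 · 480 = 480
  d = 3: φ(3) · σ(570/3) = 2 · 360 = 720
  d = 5: φ(5) · σ(570/5) = 4 · 240 = 960
  d = 6: φ(6) · σ(570/6) = 2 · 120 = 240
  d = 10: φ(10) · σ(570/10) = 4 · 80 = 320
  d = 15: φ(15) · σ(570/15) = 8 · 60 = 480
  d = 19: φ(19) · σ(570/19) = 18 · 72 = 1296
  d = 30: φ(30) · σ(570/30) = 8 · 20 = 160
  d = 38: φ(38) · σ(570/38) = 18 · 24 = 432
  d = 57: φ(57) · σ(570/57) = 36 · 18 = 648
  d = 95: φ(95) · σ(570/95) = 72 · 12 = 864
  d = 114: φ(114) · σ(570/114) = 36 · 6 = 216
  d = 190: φ(190) · σ(570/190) = 72 · 4 = 288
  d = 285: φ(285) · σ(570/285) = 144 · 3 = 432
  d = 570: φ(570) · σ(570/570) = 144 · 1 = 144
Summing: (φ * σ)(570) = 1440 + 480 + 720 + 960 + 240 + 320 + 480 + 1296 + 160 + 432 + 648 + 864 + 216 + 288 + 432 + 144 = 9120.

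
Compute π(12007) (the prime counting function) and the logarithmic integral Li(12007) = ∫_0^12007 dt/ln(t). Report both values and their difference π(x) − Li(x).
π(12007) = 1439;  Li(12007) ≈ 1461.84;  π(x) − Li(x) ≈ -22.84.

Direct count of primes ≤ 12007 gives π(12007) = 1439. Numerical evaluation of the logarithmic integral gives Li(12007) ≈ 1461.84. The difference π(x) − Li(x) ≈ -22.84 is typically negative for small/moderate x (Li(x) overestimates), though Littlewood's theorem shows this sign changes infinitely often.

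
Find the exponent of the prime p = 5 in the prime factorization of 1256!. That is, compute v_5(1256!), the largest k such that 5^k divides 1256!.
v_5(1256!) = 313

Legendre's formula: v_p(n!) = Σ_{k ≥ 1} ⌊n / p^k⌋. For p = 5, n = 1256, the terms are:
  ⌊1256/5^1⌋ = ⌊1256/5⌋ = 251
  ⌊1256/5^2⌋ = ⌊1256/25⌋ = 50
  ⌊1256/5^3⌋ = ⌊1256/125⌋ = 10
  ⌊1256/5^4⌋ = ⌊1256/625⌋ = 2
(the next term ⌊1256/5^5⌋ = 0, terminating the sum). Summing: v_5(1256!) = 251 + 50 + 10 + 2 = 313.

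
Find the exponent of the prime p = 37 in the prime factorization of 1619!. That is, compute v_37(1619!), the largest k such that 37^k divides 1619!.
v_37(1619!) = 44

Legendre's formula: v_p(n!) = Σ_{k ≥ 1} ⌊n / p^k⌋. For p = 37, n = 1619, the terms are:
  ⌊1619/37^1⌋ = ⌊1619/37⌋ = 43
  ⌊1619/37^2⌋ = ⌊1619/1369⌋ = 1
(the next term ⌊1619/37^3⌋ = 0, terminating the sum). Summing: v_37(1619!) = 43 + 1 = 44.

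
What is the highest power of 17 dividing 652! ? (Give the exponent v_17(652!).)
v_17(652!) = 40

Legendre's formula: v_p(n!) = Σ_{k ≥ 1} ⌊n / p^k⌋. For p = 17, n = 652, the terms are:
  ⌊652/17^1⌋ = ⌊652/17⌋ = 38
  ⌊652/17^2⌋ = ⌊652/289⌋ = 2
(the next term ⌊652/17^3⌋ = 0, terminating the sum). Summing: v_17(652!) = 38 + 2 = 40.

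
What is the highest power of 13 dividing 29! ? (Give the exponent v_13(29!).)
v_13(29!) = 2

Legendre's formula: v_p(n!) = Σ_{k ≥ 1} ⌊n / p^k⌋. For p = 13, n = 29, the terms are:
  ⌊29/13^1⌋ = ⌊29/13⌋ = 2
(the next term ⌊29/13^2⌋ = 0, terminating the sum). Summing: v_13(29!) = 2 = 2.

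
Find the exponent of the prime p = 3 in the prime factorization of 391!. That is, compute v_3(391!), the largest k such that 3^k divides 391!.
v_3(391!) = 192

Legendre's formula: v_p(n!) = Σ_{k ≥ 1} ⌊n / p^k⌋. For p = 3, n = 391, the terms are:
  ⌊391/3^1⌋ = ⌊391/3⌋ = 130
  ⌊391/3^2⌋ = ⌊391/9⌋ = 43
  ⌊391/3^3⌋ = ⌊391/27⌋ = 14
  ⌊391/3^4⌋ = ⌊391/81⌋ = 4
  ⌊391/3^5⌋ = ⌊391/243⌋ = 1
(the next term ⌊391/3^6⌋ = 0, terminating the sum). Summing: v_3(391!) = 130 + 43 + 14 + 4 + 1 = 192.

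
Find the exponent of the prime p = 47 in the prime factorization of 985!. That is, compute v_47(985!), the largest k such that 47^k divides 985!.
v_47(985!) = 20

Legendre's formula: v_p(n!) = Σ_{k ≥ 1} ⌊n / p^k⌋. For p = 47, n = 985, the terms are:
  ⌊985/47^1⌋ = ⌊985/47⌋ = 20
(the next term ⌊985/47^2⌋ = 0, terminating the sum). Summing: v_47(985!) = 20 = 20.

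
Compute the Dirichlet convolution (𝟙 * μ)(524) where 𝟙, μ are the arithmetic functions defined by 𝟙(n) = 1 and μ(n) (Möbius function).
(𝟙 * μ)(524) = 0

Divisors of 524: [1, 2, 4, 131, 262, 524]. For each d | 524:
  d = 1: 𝟙(1) · μ(524/1) = 1 · 0 = 0
  d = 2: 𝟙(2) · μ(524/2) = 1 · 1 = 1
  d = 4: 𝟙(4) · μ(524/4) = 1 · -1 = -1
  d = 131: 𝟙(131) · μ(524/131) = 1 · 0 = 0
  d = 262: 𝟙(262) · μ(524/262) = 1 · -1 = -1
  d = 524: 𝟙(524) · μ(524/524) = 1 · 1 = 1
Summing: (𝟙 * μ)(524) = 0 + 1 + -1 + 0 + -1 + 1 = 0.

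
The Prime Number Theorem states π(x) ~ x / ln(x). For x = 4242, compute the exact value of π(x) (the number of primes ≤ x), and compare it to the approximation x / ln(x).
π(4242) = 581;  x/ln(x) ≈ 507.85;  relative error ≈ 12.59%.

Directly count primes up to 4242: π(4242) = 581. The PNT approximation gives 4242/ln(4242) ≈ 4242/8.35279 ≈ 507.85. Relative error (π(x) − x/ln(x)) / π(x) ≈ 12.59%; the approximation is known to undercount slightly (Li(x) is a better estimate).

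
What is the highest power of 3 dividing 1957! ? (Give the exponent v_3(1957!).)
v_3(1957!) = 975

Legendre's formula: v_p(n!) = Σ_{k ≥ 1} ⌊n / p^k⌋. For p = 3, n = 1957, the terms are:
  ⌊1957/3^1⌋ = ⌊1957/3⌋ = 652
  ⌊1957/3^2⌋ = ⌊1957/9⌋ = 217
  ⌊1957/3^3⌋ = ⌊1957/27⌋ = 72
  ⌊1957/3^4⌋ = ⌊1957/81⌋ = 24
  ⌊1957/3^5⌋ = ⌊1957/243⌋ = 8
  ⌊1957/3^6⌋ = ⌊1957/729⌋ = 2
(the next term ⌊1957/3^7⌋ = 0, terminating the sum). Summing: v_3(1957!) = 652 + 217 + 72 + 24 + 8 + 2 = 975.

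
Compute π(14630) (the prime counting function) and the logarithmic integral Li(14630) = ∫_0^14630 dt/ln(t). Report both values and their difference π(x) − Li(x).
π(14630) = 1713;  Li(14630) ≈ 1738.10;  π(x) − Li(x) ≈ -25.10.

Direct count of primes ≤ 14630 gives π(14630) = 1713. Numerical evaluation of the logarithmic integral gives Li(14630) ≈ 1738.10. The difference π(x) − Li(x) ≈ -25.10 is typically negative for small/moderate x (Li(x) overestimates), though Littlewood's theorem shows this sign changes infinitely often.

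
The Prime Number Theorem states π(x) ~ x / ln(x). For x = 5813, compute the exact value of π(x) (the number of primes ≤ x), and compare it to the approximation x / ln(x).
π(5813) = 763;  x/ln(x) ≈ 670.64;  relative error ≈ 12.10%.

Directly count primes up to 5813: π(5813) = 763. The PNT approximation gives 5813/ln(5813) ≈ 5813/8.66785 ≈ 670.64. Relative error (π(x) − x/ln(x)) / π(x) ≈ 12.10%; the approximation is known to undercount slightly (Li(x) is a better estimate).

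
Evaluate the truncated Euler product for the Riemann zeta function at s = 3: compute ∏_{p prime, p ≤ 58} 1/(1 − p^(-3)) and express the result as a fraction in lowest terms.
∏ = 16238292364256237331040396846411171054751/13509219810297755163480275884866445246464

The primes p ≤ 58 are [2, 3, 5, 7, 11, 13, 17, 19, 23, 29, 31, 37, 41, 43, 47, 53]. For each prime, (1 − 1/p^3)^(-1) = p^3 / (p^3 − 1). The product is (1 − 1/2^3)^(-1), (1 − 1/3^3)^(-1), (1 − 1/5^3)^(-1), (1 − 1/7^3)^(-1), (1 − 1/11^3)^(-1), (1 − 1/13^3)^(-1), (1 − 1/17^3)^(-1), (1 − 1/19^3)^(-1), (1 − 1/23^3)^(-1), (1 − 1/29^3)^(-1), (1 − 1/31^3)^(-1), (1 − 1/37^3)^(-1), (1 − 1/41^3)^(-1), (1 − 1/43^3)^(-1), (1 − 1/47^3)^(-1), (1 − 1/53^3)^(-1) = ∏ p^3 / (p^3 − 1) = 16238292364256237331040396846411171054751/13509219810297755163480275884866445246464.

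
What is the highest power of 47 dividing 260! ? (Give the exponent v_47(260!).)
v_47(260!) = 5

Legendre's formula: v_p(n!) = Σ_{k ≥ 1} ⌊n / p^k⌋. For p = 47, n = 260, the terms are:
  ⌊260/47^1⌋ = ⌊260/47⌋ = 5
(the next term ⌊260/47^2⌋ = 0, terminating the sum). Summing: v_47(260!) = 5 = 5.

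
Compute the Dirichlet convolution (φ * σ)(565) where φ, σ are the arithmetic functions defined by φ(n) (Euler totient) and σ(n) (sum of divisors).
(φ * σ)(565) = 2260

Divisors of 565: [1, 5, 113, 565]. For each d | 565:
  d = 1: φ(1) · σ(565/1) = 1 · 684 = 684
  d = 5: φ(5) · σ(565/5) = 4 · 114 = 456
  d = 113: φ(113) · σ(565/113) = 112 · 6 = 672
  d = 565: φ(565) · σ(565/565) = 448 · 1 = 448
Summing: (φ * σ)(565) = 684 + 456 + 672 + 448 = 2260.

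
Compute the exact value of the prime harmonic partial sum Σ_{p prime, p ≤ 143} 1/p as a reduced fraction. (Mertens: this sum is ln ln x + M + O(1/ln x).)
Σ 1/p = 18825509850919239131453102166593625244431364344421618363/10014646650599190067509233131649940057366334653200433090

π(143) = 34, so the primes ≤ 143 are [2, 3, 5, 7, 11, 13, 17, 19, 23, 29, 31, 37, 41, 43, 47, 53, 59, 61, 67, 71, 73, 79, 83, 89, 97, 101, 103, 107, 109, 113, 127, 131, 137, 139]. Summing 1/p over these primes: 18825509850919239131453102166593625244431364344421618363/10014646650599190067509233131649940057366334653200433090 ≈ 1.8798. Mertens estimate ln ln(143) + 0.2615 ≈ 1.8635.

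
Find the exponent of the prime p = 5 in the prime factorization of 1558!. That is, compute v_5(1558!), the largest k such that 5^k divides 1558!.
v_5(1558!) = 387

Legendre's formula: v_p(n!) = Σ_{k ≥ 1} ⌊n / p^k⌋. For p = 5, n = 1558, the terms are:
  ⌊1558/5^1⌋ = ⌊1558/5⌋ = 311
  ⌊1558/5^2⌋ = ⌊1558/25⌋ = 62
  ⌊1558/5^3⌋ = ⌊1558/125⌋ = 12
  ⌊1558/5^4⌋ = ⌊1558/625⌋ = 2
(the next term ⌊1558/5^5⌋ = 0, terminating the sum). Summing: v_5(1558!) = 311 + 62 + 12 + 2 = 387.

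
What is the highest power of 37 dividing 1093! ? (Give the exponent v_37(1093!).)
v_37(1093!) = 29

Legendre's formula: v_p(n!) = Σ_{k ≥ 1} ⌊n / p^k⌋. For p = 37, n = 1093, the terms are:
  ⌊1093/37^1⌋ = ⌊1093/37⌋ = 29
(the next term ⌊1093/37^2⌋ = 0, terminating the sum). Summing: v_37(1093!) = 29 = 29.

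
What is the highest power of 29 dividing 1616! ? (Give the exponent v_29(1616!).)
v_29(1616!) = 56

Legendre's formula: v_p(n!) = Σ_{k ≥ 1} ⌊n / p^k⌋. For p = 29, n = 1616, the terms are:
  ⌊1616/29^1⌋ = ⌊1616/29⌋ = 55
  ⌊1616/29^2⌋ = ⌊1616/841⌋ = 1
(the next term ⌊1616/29^3⌋ = 0, terminating the sum). Summing: v_29(1616!) = 55 + 1 = 56.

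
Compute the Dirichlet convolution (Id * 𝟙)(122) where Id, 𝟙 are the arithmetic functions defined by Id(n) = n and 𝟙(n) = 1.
(Id * 𝟙)(122) = 186

Divisors of 122: [1, 2, 61, 122]. For each d | 122:
  d = 1: Id(1) · 𝟙(122/1) = 1 · 1 = 1
  d = 2: Id(2) · 𝟙(122/2) = 2 · 1 = 2
  d = 61: Id(61) · 𝟙(122/61) = 61 · 1 = 61
  d = 122: Id(122) · 𝟙(122/122) = 122 · 1 = 122
Summing: (Id * 𝟙)(122) = 1 + 2 + 61 + 122 = 186.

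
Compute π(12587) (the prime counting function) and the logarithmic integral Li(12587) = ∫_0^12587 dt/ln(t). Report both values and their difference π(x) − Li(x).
π(12587) = 1503;  Li(12587) ≈ 1523.44;  π(x) − Li(x) ≈ -20.44.

Direct count of primes ≤ 12587 gives π(12587) = 1503. Numerical evaluation of the logarithmic integral gives Li(12587) ≈ 1523.44. The difference π(x) − Li(x) ≈ -20.44 is typically negative for small/moderate x (Li(x) overestimates), though Littlewood's theorem shows this sign changes infinitely often.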